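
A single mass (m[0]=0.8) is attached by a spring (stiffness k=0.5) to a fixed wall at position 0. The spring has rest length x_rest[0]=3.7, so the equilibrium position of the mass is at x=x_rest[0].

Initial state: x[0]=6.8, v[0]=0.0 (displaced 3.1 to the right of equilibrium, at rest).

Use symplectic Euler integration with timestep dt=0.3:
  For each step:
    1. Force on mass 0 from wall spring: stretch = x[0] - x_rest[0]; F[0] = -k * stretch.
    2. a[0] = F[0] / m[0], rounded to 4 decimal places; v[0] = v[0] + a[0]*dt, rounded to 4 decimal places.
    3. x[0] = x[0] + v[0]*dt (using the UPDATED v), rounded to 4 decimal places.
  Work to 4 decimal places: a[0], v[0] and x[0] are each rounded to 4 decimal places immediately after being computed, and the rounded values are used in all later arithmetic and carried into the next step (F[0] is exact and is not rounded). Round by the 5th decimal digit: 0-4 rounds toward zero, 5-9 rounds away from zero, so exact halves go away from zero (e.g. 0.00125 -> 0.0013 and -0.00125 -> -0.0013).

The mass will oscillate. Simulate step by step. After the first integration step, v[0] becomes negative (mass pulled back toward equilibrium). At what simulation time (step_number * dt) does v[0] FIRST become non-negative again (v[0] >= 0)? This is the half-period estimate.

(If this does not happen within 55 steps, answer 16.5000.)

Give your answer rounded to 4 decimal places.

Step 0: x=[6.8000] v=[0.0000]
Step 1: x=[6.6256] v=[-0.5813]
Step 2: x=[6.2866] v=[-1.1299]
Step 3: x=[5.8021] v=[-1.6149]
Step 4: x=[5.1994] v=[-2.0090]
Step 5: x=[4.5124] v=[-2.2901]
Step 6: x=[3.7797] v=[-2.4424]
Step 7: x=[3.0425] v=[-2.4573]
Step 8: x=[2.3423] v=[-2.3340]
Step 9: x=[1.7185] v=[-2.0794]
Step 10: x=[1.2061] v=[-1.7079]
Step 11: x=[0.8340] v=[-1.2403]
Step 12: x=[0.6231] v=[-0.7029]
Step 13: x=[0.5853] v=[-0.1260]
Step 14: x=[0.7227] v=[0.4580]
First v>=0 after going negative at step 14, time=4.2000

Answer: 4.2000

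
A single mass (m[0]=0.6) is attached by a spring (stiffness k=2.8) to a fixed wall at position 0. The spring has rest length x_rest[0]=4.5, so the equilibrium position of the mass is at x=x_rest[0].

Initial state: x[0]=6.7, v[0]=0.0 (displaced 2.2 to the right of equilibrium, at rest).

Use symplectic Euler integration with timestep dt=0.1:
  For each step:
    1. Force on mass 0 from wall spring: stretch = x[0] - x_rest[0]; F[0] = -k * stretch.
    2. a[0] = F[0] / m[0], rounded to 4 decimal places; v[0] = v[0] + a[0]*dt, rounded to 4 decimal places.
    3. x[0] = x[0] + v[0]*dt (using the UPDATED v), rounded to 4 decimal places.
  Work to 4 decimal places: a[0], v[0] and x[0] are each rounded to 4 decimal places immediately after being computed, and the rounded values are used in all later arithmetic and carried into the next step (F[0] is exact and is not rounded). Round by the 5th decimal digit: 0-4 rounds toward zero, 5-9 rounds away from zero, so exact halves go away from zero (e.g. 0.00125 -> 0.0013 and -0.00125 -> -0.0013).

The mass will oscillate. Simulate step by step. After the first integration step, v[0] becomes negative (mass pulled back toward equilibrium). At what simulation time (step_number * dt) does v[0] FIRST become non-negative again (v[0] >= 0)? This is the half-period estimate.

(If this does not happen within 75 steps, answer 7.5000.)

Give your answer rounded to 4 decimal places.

Answer: 1.5000

Derivation:
Step 0: x=[6.7000] v=[0.0000]
Step 1: x=[6.5973] v=[-1.0267]
Step 2: x=[6.3968] v=[-2.0054]
Step 3: x=[6.1077] v=[-2.8906]
Step 4: x=[5.7436] v=[-3.6409]
Step 5: x=[5.3215] v=[-4.2213]
Step 6: x=[4.8610] v=[-4.6047]
Step 7: x=[4.3837] v=[-4.7732]
Step 8: x=[3.9118] v=[-4.7189]
Step 9: x=[3.4674] v=[-4.4444]
Step 10: x=[3.0712] v=[-3.9625]
Step 11: x=[2.7416] v=[-3.2957]
Step 12: x=[2.4941] v=[-2.4751]
Step 13: x=[2.3402] v=[-1.5390]
Step 14: x=[2.2871] v=[-0.5311]
Step 15: x=[2.3373] v=[0.5016]
First v>=0 after going negative at step 15, time=1.5000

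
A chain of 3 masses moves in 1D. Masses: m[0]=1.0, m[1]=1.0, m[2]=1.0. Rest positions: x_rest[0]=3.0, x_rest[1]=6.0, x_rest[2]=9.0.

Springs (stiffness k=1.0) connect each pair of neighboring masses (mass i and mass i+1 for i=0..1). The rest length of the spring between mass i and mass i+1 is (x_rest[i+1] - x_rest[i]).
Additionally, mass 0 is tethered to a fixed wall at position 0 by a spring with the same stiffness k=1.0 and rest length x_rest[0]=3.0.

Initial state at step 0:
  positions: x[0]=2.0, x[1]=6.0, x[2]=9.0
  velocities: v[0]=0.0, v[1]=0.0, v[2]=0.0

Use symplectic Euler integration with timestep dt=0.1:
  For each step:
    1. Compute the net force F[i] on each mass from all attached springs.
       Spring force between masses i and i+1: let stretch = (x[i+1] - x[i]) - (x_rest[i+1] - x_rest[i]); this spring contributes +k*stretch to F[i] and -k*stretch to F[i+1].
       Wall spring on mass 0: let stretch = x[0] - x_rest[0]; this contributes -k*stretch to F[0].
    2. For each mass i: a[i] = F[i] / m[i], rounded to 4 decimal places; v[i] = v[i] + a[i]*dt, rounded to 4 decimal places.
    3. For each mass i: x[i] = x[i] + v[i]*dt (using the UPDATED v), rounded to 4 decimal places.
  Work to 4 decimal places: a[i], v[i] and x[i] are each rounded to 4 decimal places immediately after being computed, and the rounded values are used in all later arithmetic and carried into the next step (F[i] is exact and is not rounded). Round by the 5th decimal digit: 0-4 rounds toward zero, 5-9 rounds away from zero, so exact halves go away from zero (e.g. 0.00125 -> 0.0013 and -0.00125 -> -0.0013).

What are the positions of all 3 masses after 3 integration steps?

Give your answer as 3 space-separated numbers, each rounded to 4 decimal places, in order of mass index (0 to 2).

Step 0: x=[2.0000 6.0000 9.0000] v=[0.0000 0.0000 0.0000]
Step 1: x=[2.0200 5.9900 9.0000] v=[0.2000 -0.1000 0.0000]
Step 2: x=[2.0595 5.9704 8.9999] v=[0.3950 -0.1960 -0.0010]
Step 3: x=[2.1175 5.9420 8.9995] v=[0.5801 -0.2841 -0.0040]

Answer: 2.1175 5.9420 8.9995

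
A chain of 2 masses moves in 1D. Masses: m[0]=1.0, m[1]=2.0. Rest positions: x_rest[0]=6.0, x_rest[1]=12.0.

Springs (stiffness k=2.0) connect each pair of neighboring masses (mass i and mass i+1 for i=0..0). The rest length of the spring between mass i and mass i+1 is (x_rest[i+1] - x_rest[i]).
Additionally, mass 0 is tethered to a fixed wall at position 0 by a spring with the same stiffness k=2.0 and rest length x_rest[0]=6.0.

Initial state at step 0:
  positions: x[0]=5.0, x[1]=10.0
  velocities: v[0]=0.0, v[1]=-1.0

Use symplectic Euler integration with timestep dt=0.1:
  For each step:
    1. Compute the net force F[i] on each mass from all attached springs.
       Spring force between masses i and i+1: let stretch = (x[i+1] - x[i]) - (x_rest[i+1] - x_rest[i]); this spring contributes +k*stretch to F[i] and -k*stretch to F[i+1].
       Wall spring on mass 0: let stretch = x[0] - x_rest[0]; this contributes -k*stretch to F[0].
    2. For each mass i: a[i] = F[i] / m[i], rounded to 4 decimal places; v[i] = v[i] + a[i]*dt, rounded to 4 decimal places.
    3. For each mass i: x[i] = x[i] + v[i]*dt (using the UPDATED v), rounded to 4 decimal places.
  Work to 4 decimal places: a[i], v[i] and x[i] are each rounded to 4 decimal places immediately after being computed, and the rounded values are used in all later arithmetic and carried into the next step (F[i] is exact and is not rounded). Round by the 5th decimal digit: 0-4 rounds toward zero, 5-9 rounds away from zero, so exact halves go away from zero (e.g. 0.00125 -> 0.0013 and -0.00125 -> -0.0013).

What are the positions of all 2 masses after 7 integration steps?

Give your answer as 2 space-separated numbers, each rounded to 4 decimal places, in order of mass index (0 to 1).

Step 0: x=[5.0000 10.0000] v=[0.0000 -1.0000]
Step 1: x=[5.0000 9.9100] v=[0.0000 -0.9000]
Step 2: x=[4.9982 9.8309] v=[-0.0180 -0.7910]
Step 3: x=[4.9931 9.7635] v=[-0.0511 -0.6743]
Step 4: x=[4.9835 9.7084] v=[-0.0956 -0.5513]
Step 5: x=[4.9688 9.6660] v=[-0.1473 -0.4238]
Step 6: x=[4.9486 9.6367] v=[-0.2016 -0.2935]
Step 7: x=[4.9232 9.6205] v=[-0.2537 -0.1623]

Answer: 4.9232 9.6205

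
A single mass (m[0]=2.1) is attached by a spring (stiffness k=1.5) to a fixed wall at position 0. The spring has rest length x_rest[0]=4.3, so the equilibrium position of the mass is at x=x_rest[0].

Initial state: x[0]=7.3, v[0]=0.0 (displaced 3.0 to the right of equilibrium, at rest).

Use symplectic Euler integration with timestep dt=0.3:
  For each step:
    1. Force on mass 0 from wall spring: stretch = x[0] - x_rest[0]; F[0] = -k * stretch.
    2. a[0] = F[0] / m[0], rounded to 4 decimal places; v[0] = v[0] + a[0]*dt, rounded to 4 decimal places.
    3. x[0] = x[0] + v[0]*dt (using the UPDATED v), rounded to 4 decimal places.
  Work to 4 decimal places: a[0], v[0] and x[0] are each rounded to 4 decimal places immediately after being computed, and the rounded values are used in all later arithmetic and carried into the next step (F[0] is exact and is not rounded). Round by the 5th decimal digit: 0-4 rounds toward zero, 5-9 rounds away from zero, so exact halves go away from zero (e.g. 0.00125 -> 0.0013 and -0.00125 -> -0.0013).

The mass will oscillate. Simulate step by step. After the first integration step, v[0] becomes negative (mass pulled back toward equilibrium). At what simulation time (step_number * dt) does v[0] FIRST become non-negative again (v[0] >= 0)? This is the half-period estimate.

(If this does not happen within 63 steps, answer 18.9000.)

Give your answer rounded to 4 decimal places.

Step 0: x=[7.3000] v=[0.0000]
Step 1: x=[7.1071] v=[-0.6429]
Step 2: x=[6.7338] v=[-1.2444]
Step 3: x=[6.2040] v=[-1.7659]
Step 4: x=[5.5518] v=[-2.1739]
Step 5: x=[4.8192] v=[-2.4421]
Step 6: x=[4.0532] v=[-2.5534]
Step 7: x=[3.3031] v=[-2.5005]
Step 8: x=[2.6170] v=[-2.2869]
Step 9: x=[2.0391] v=[-1.9263]
Step 10: x=[1.6066] v=[-1.4418]
Step 11: x=[1.3472] v=[-0.8646]
Step 12: x=[1.2776] v=[-0.2319]
Step 13: x=[1.4023] v=[0.4158]
First v>=0 after going negative at step 13, time=3.9000

Answer: 3.9000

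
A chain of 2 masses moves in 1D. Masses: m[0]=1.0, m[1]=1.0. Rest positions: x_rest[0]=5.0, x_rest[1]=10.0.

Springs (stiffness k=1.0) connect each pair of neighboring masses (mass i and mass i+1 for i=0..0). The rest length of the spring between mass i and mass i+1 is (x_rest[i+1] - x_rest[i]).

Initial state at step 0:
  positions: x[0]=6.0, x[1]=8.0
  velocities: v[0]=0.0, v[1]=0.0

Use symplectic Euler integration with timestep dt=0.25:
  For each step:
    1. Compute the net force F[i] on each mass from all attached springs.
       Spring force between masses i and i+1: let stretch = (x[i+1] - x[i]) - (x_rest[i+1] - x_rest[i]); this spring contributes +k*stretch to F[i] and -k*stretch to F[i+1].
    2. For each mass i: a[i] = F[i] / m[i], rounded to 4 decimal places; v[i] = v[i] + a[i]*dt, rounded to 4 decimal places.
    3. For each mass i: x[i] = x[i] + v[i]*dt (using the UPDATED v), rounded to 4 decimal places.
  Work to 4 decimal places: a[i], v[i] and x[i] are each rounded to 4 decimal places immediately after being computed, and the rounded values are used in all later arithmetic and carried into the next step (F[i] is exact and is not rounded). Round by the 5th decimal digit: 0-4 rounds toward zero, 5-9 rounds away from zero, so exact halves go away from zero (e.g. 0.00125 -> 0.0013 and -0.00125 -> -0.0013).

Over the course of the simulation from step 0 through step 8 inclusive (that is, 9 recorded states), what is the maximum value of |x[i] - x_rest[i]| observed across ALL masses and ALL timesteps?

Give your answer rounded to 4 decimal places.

Step 0: x=[6.0000 8.0000] v=[0.0000 0.0000]
Step 1: x=[5.8125 8.1875] v=[-0.7500 0.7500]
Step 2: x=[5.4609 8.5391] v=[-1.4063 1.4063]
Step 3: x=[4.9892 9.0108] v=[-1.8868 1.8868]
Step 4: x=[4.4564 9.5437] v=[-2.1314 2.1314]
Step 5: x=[3.9290 10.0711] v=[-2.1096 2.1096]
Step 6: x=[3.4730 10.5271] v=[-1.8241 1.8241]
Step 7: x=[3.1454 10.8548] v=[-1.3106 1.3106]
Step 8: x=[2.9871 11.0131] v=[-0.6333 0.6333]
Max displacement = 2.0129

Answer: 2.0129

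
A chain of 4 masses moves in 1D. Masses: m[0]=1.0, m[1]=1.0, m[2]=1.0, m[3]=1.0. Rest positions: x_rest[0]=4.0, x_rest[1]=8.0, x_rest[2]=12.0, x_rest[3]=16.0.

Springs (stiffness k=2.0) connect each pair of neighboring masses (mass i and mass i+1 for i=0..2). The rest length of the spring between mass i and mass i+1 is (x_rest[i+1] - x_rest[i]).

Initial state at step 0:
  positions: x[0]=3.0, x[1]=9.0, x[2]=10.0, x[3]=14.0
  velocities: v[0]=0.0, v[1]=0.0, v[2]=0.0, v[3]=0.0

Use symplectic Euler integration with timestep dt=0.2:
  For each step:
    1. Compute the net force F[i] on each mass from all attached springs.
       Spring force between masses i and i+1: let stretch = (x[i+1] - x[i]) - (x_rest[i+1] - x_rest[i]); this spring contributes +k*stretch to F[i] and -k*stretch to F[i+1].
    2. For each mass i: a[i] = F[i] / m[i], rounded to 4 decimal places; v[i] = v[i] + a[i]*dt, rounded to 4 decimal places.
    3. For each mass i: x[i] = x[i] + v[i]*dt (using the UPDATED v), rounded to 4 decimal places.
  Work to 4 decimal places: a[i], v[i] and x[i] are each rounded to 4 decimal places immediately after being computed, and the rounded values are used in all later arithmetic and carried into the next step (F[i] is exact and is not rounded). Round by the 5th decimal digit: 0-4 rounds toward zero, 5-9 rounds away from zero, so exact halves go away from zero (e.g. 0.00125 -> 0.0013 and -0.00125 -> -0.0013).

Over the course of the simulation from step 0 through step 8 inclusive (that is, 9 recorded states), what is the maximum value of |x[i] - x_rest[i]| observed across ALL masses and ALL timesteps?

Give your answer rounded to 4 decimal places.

Answer: 2.4717

Derivation:
Step 0: x=[3.0000 9.0000 10.0000 14.0000] v=[0.0000 0.0000 0.0000 0.0000]
Step 1: x=[3.1600 8.6000 10.2400 14.0000] v=[0.8000 -2.0000 1.2000 0.0000]
Step 2: x=[3.4352 7.8960 10.6496 14.0192] v=[1.3760 -3.5200 2.0480 0.0960]
Step 3: x=[3.7473 7.0554 11.1085 14.0888] v=[1.5603 -4.2029 2.2944 0.3482]
Step 4: x=[4.0040 6.2744 11.4816 14.2400] v=[1.2835 -3.9049 1.8653 0.7561]
Step 5: x=[4.1223 5.7284 11.6588 14.4905] v=[0.5917 -2.7302 0.8858 1.2527]
Step 6: x=[4.0491 5.5283 11.5881 14.8345] v=[-0.3659 -1.0005 -0.3537 1.7200]
Step 7: x=[3.7743 5.6946 11.2923 15.2388] v=[-1.3742 0.8317 -1.4791 2.0214]
Step 8: x=[3.3331 6.1551 10.8644 15.6474] v=[-2.2061 2.3027 -2.1396 2.0428]
Max displacement = 2.4717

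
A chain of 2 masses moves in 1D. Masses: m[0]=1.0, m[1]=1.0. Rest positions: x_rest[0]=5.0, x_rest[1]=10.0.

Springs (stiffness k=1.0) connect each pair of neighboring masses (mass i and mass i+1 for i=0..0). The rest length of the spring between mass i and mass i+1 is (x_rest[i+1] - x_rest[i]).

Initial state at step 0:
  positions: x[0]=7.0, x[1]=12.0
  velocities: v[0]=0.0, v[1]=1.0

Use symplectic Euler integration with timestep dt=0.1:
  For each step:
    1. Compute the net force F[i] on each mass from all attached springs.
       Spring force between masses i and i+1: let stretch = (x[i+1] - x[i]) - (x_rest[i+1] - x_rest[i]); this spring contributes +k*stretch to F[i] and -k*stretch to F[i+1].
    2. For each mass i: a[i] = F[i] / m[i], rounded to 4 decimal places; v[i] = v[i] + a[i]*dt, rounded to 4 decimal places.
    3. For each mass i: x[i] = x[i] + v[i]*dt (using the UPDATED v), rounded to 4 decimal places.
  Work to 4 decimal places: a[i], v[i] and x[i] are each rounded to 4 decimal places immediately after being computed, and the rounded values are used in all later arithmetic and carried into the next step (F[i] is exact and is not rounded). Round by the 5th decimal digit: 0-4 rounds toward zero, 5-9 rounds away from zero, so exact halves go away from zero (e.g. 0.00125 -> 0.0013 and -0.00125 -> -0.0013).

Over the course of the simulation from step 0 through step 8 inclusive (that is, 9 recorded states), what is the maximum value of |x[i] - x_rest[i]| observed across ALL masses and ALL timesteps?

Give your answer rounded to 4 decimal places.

Step 0: x=[7.0000 12.0000] v=[0.0000 1.0000]
Step 1: x=[7.0000 12.1000] v=[0.0000 1.0000]
Step 2: x=[7.0010 12.1990] v=[0.0100 0.9900]
Step 3: x=[7.0040 12.2960] v=[0.0298 0.9702]
Step 4: x=[7.0099 12.3901] v=[0.0590 0.9410]
Step 5: x=[7.0196 12.4804] v=[0.0970 0.9030]
Step 6: x=[7.0339 12.5661] v=[0.1431 0.8569]
Step 7: x=[7.0535 12.6465] v=[0.1963 0.8037]
Step 8: x=[7.0791 12.7209] v=[0.2556 0.7444]
Max displacement = 2.7209

Answer: 2.7209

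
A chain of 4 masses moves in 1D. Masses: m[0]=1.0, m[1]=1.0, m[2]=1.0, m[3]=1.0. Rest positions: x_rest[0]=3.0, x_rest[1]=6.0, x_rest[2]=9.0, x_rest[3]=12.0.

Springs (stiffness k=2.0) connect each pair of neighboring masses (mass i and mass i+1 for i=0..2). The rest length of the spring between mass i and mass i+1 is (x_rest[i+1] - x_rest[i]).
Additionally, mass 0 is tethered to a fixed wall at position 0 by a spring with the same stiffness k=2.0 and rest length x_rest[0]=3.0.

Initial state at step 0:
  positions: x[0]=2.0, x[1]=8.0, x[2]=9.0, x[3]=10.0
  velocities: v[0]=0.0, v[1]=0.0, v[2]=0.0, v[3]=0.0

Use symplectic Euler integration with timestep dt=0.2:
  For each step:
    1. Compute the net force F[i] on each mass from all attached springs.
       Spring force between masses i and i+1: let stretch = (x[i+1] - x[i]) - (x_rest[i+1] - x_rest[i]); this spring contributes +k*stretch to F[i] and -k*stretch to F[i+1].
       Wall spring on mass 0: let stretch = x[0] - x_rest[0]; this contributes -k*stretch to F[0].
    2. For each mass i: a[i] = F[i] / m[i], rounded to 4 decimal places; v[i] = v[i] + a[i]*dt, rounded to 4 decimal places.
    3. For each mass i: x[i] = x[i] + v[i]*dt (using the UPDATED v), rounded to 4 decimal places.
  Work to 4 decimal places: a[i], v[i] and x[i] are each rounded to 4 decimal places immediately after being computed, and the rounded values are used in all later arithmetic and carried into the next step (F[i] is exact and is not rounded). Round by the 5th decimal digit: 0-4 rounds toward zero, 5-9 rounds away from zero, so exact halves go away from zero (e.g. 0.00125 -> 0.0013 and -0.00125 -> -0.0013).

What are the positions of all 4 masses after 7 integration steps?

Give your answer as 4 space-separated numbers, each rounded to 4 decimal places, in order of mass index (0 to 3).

Step 0: x=[2.0000 8.0000 9.0000 10.0000] v=[0.0000 0.0000 0.0000 0.0000]
Step 1: x=[2.3200 7.6000 9.0000 10.1600] v=[1.6000 -2.0000 0.0000 0.8000]
Step 2: x=[2.8768 6.8896 8.9808 10.4672] v=[2.7840 -3.5520 -0.0960 1.5360]
Step 3: x=[3.5245 6.0255 8.9132 10.8955] v=[3.2384 -4.3206 -0.3379 2.1414]
Step 4: x=[4.0903 5.1923 8.7732 11.4052] v=[2.8290 -4.1659 -0.7001 2.5485]
Step 5: x=[4.4170 4.5574 8.5573 11.9443] v=[1.6337 -3.1743 -1.0797 2.6957]
Step 6: x=[4.4016 4.2313 8.2923 12.4525] v=[-0.0769 -1.6305 -1.3249 2.5409]
Step 7: x=[4.0205 4.2437 8.0353 12.8679] v=[-1.9057 0.0620 -1.2852 2.0768]

Answer: 4.0205 4.2437 8.0353 12.8679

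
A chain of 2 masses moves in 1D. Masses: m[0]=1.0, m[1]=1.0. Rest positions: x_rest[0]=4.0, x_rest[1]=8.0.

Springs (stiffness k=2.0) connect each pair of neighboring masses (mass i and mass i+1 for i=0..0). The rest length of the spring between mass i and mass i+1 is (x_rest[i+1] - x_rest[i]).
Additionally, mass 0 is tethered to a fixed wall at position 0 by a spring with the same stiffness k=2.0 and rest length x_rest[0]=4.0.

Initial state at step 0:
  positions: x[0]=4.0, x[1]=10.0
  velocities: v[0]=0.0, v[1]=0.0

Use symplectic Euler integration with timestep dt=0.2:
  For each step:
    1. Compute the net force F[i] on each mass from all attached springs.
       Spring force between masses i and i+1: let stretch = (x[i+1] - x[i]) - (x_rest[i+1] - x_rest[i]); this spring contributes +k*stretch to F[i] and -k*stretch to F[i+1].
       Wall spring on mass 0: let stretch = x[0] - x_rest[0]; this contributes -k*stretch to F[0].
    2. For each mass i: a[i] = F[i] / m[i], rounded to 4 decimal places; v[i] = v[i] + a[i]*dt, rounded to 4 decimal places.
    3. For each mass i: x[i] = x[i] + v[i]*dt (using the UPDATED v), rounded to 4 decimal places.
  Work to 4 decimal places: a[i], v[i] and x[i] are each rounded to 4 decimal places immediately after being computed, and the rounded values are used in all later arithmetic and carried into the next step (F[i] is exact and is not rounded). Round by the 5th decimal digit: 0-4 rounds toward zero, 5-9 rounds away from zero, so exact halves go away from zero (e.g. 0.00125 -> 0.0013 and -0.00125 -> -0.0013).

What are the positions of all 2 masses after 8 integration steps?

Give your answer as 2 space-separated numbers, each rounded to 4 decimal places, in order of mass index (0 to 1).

Step 0: x=[4.0000 10.0000] v=[0.0000 0.0000]
Step 1: x=[4.1600 9.8400] v=[0.8000 -0.8000]
Step 2: x=[4.4416 9.5456] v=[1.4080 -1.4720]
Step 3: x=[4.7762 9.1629] v=[1.6730 -1.9136]
Step 4: x=[5.0796 8.7492] v=[1.5172 -2.0683]
Step 5: x=[5.2702 8.3620] v=[0.9532 -1.9361]
Step 6: x=[5.2866 8.0474] v=[0.0818 -1.5728]
Step 7: x=[5.1009 7.8320] v=[-0.9285 -1.0771]
Step 8: x=[4.7256 7.7181] v=[-1.8764 -0.5695]

Answer: 4.7256 7.7181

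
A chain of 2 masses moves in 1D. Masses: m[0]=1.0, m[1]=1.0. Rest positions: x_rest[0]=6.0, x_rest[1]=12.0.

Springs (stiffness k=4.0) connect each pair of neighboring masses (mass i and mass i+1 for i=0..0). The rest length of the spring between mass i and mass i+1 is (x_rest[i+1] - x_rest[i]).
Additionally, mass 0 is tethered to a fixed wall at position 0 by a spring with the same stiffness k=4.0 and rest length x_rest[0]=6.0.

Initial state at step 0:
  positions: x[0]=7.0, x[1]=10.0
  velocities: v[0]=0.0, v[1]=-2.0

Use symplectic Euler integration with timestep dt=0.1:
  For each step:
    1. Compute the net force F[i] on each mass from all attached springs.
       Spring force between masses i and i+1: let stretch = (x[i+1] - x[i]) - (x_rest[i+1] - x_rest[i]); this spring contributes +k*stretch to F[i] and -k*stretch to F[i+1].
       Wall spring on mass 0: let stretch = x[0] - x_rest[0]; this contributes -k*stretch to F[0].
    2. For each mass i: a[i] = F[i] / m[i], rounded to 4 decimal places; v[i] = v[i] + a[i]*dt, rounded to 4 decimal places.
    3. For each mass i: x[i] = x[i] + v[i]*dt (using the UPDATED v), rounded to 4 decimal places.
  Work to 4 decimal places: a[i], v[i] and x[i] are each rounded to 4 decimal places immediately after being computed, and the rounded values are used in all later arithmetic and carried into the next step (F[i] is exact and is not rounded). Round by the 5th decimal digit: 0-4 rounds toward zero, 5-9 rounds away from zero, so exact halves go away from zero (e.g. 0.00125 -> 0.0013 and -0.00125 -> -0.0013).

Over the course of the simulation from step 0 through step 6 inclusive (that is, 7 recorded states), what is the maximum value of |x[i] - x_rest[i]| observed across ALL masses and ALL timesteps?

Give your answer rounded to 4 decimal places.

Step 0: x=[7.0000 10.0000] v=[0.0000 -2.0000]
Step 1: x=[6.8400 9.9200] v=[-1.6000 -0.8000]
Step 2: x=[6.5296 9.9568] v=[-3.1040 0.3680]
Step 3: x=[6.0951 10.0965] v=[-4.3450 1.3971]
Step 4: x=[5.5769 10.3162] v=[-5.1825 2.1965]
Step 5: x=[5.0252 10.5863] v=[-5.5175 2.7008]
Step 6: x=[4.4949 10.8739] v=[-5.3031 2.8764]
Max displacement = 2.0800

Answer: 2.0800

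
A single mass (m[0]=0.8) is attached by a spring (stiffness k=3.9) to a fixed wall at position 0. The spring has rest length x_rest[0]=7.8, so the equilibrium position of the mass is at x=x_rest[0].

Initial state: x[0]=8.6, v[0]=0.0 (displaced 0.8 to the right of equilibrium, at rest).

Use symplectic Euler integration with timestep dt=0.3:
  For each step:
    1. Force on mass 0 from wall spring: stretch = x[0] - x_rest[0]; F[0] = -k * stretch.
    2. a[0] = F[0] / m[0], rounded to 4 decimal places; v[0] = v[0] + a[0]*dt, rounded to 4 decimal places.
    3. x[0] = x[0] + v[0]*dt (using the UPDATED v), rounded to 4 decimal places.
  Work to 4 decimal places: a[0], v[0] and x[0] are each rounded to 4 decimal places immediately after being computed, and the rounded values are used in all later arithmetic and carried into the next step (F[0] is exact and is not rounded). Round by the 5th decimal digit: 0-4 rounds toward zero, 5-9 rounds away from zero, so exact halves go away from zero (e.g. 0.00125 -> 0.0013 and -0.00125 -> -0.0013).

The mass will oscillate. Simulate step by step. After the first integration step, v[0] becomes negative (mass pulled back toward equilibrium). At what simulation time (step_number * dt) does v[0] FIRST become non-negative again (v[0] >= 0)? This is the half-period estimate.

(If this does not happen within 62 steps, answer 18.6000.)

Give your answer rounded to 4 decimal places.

Answer: 1.5000

Derivation:
Step 0: x=[8.6000] v=[0.0000]
Step 1: x=[8.2490] v=[-1.1700]
Step 2: x=[7.7010] v=[-1.8267]
Step 3: x=[7.1964] v=[-1.6819]
Step 4: x=[6.9567] v=[-0.7991]
Step 5: x=[7.0870] v=[0.4342]
First v>=0 after going negative at step 5, time=1.5000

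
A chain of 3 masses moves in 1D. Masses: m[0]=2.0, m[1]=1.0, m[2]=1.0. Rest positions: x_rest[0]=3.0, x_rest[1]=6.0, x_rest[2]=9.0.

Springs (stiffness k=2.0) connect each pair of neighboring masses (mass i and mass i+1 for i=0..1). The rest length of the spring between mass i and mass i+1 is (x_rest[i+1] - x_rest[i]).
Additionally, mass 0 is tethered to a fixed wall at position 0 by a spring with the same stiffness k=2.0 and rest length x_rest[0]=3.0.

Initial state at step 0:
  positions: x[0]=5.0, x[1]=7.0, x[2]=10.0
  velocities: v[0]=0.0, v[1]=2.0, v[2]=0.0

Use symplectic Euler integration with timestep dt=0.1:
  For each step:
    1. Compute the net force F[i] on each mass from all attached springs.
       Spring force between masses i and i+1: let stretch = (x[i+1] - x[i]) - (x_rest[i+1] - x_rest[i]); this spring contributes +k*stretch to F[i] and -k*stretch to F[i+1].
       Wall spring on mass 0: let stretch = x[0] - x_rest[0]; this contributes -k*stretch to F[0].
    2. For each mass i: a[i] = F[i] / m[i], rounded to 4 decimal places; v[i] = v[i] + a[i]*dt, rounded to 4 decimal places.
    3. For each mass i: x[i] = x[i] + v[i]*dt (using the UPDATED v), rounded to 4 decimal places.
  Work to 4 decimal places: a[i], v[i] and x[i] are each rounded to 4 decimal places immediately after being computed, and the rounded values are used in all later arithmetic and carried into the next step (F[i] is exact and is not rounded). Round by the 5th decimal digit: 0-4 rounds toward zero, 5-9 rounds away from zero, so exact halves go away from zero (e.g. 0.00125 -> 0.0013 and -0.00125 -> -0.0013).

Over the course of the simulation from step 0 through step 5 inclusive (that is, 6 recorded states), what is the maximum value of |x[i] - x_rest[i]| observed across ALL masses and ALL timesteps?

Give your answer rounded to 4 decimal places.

Step 0: x=[5.0000 7.0000 10.0000] v=[0.0000 2.0000 0.0000]
Step 1: x=[4.9700 7.2200 10.0000] v=[-0.3000 2.2000 0.0000]
Step 2: x=[4.9128 7.4506 10.0044] v=[-0.5720 2.3060 0.0440]
Step 3: x=[4.8319 7.6815 10.0177] v=[-0.8095 2.3092 0.1332]
Step 4: x=[4.7311 7.9022 10.0443] v=[-1.0077 2.2065 0.2660]
Step 5: x=[4.6147 8.1023 10.0881] v=[-1.1637 2.0007 0.4376]
Max displacement = 2.1023

Answer: 2.1023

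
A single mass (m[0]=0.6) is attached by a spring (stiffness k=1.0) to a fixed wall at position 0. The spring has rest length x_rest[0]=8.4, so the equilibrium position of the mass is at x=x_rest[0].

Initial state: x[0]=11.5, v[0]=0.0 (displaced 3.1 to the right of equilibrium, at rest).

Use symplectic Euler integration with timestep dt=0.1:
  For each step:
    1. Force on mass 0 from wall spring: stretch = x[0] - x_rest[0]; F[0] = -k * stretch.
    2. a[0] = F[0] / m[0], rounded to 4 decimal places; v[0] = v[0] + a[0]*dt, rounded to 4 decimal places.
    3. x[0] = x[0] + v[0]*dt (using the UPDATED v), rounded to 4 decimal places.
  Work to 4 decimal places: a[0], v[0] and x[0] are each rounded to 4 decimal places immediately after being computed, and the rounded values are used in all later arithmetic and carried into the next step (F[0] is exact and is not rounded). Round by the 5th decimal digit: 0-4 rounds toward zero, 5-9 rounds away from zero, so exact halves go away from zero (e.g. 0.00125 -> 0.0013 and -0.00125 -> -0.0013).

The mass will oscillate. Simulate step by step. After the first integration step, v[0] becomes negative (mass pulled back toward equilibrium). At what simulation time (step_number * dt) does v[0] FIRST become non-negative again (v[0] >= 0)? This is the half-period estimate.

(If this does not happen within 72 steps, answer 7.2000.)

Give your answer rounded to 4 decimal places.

Answer: 2.5000

Derivation:
Step 0: x=[11.5000] v=[0.0000]
Step 1: x=[11.4483] v=[-0.5167]
Step 2: x=[11.3458] v=[-1.0248]
Step 3: x=[11.1942] v=[-1.5158]
Step 4: x=[10.9961] v=[-1.9815]
Step 5: x=[10.7547] v=[-2.4142]
Step 6: x=[10.4740] v=[-2.8067]
Step 7: x=[10.1588] v=[-3.1524]
Step 8: x=[9.8143] v=[-3.4455]
Step 9: x=[9.4462] v=[-3.6812]
Step 10: x=[9.0606] v=[-3.8556]
Step 11: x=[8.6640] v=[-3.9657]
Step 12: x=[8.2630] v=[-4.0097]
Step 13: x=[7.8643] v=[-3.9869]
Step 14: x=[7.4745] v=[-3.8976]
Step 15: x=[7.1002] v=[-3.7434]
Step 16: x=[6.7475] v=[-3.5268]
Step 17: x=[6.4224] v=[-3.2514]
Step 18: x=[6.1302] v=[-2.9218]
Step 19: x=[5.8759] v=[-2.5435]
Step 20: x=[5.6636] v=[-2.1228]
Step 21: x=[5.4969] v=[-1.6667]
Step 22: x=[5.3786] v=[-1.1829]
Step 23: x=[5.3107] v=[-0.6793]
Step 24: x=[5.2943] v=[-0.1644]
Step 25: x=[5.3296] v=[0.3532]
First v>=0 after going negative at step 25, time=2.5000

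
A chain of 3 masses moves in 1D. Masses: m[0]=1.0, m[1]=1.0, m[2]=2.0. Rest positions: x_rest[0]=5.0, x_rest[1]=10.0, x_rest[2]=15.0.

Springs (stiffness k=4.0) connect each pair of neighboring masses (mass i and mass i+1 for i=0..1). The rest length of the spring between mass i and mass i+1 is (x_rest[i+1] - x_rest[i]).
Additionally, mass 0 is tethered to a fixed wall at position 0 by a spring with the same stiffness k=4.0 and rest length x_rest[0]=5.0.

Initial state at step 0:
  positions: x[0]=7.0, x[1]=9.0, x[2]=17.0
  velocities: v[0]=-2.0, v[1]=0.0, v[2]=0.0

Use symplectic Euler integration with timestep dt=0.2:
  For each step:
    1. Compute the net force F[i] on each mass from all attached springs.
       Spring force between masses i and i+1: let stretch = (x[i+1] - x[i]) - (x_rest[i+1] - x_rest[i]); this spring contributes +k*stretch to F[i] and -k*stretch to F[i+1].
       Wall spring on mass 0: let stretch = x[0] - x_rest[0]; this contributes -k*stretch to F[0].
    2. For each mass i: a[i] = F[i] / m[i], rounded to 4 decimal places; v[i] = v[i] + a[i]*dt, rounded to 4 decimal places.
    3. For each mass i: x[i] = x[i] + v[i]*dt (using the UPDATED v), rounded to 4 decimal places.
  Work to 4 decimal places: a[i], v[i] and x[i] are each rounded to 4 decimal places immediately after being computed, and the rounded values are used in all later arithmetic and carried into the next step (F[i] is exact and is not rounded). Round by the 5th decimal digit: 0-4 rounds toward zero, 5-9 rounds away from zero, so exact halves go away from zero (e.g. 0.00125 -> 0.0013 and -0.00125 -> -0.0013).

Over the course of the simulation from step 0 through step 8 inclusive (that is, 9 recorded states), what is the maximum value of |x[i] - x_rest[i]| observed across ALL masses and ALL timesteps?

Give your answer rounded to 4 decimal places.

Step 0: x=[7.0000 9.0000 17.0000] v=[-2.0000 0.0000 0.0000]
Step 1: x=[5.8000 9.9600 16.7600] v=[-6.0000 4.8000 -1.2000]
Step 2: x=[4.3376 11.3424 16.3760] v=[-7.3120 6.9120 -1.9200]
Step 3: x=[3.3020 12.4094 15.9893] v=[-5.1782 5.3350 -1.9334]
Step 4: x=[3.1952 12.5920 15.7162] v=[-0.5339 0.9130 -1.3654]
Step 5: x=[4.0807 11.7710 15.5932] v=[4.4274 -4.1051 -0.6151]
Step 6: x=[5.5437 10.3311 15.5644] v=[7.3151 -7.1996 -0.1440]
Step 7: x=[6.8857 8.9625 15.5169] v=[6.7101 -6.8429 -0.2373]
Step 8: x=[7.4583 8.3103 15.3451] v=[2.8630 -3.2608 -0.8591]
Max displacement = 2.5920

Answer: 2.5920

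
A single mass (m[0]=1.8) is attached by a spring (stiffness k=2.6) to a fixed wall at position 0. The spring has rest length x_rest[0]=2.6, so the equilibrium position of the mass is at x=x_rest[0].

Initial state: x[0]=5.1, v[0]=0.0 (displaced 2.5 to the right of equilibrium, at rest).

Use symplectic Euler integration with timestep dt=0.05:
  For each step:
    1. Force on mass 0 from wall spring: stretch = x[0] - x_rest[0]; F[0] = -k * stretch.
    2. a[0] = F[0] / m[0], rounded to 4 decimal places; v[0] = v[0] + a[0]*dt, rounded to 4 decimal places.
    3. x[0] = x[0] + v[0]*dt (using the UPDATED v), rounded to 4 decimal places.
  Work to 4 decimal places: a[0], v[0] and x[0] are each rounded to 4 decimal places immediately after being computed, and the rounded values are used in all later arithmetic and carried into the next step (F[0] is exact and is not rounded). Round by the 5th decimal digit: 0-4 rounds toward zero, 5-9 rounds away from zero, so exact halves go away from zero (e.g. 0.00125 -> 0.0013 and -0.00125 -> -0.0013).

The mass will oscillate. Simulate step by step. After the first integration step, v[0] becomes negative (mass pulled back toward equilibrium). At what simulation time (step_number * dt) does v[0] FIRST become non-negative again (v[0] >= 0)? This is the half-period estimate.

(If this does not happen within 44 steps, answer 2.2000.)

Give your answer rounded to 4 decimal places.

Step 0: x=[5.1000] v=[0.0000]
Step 1: x=[5.0910] v=[-0.1806]
Step 2: x=[5.0730] v=[-0.3605]
Step 3: x=[5.0460] v=[-0.5391]
Step 4: x=[5.0102] v=[-0.7158]
Step 5: x=[4.9657] v=[-0.8899]
Step 6: x=[4.9127] v=[-1.0608]
Step 7: x=[4.8513] v=[-1.2278]
Step 8: x=[4.7818] v=[-1.3904]
Step 9: x=[4.7044] v=[-1.5480]
Step 10: x=[4.6194] v=[-1.7000]
Step 11: x=[4.5271] v=[-1.8458]
Step 12: x=[4.4279] v=[-1.9850]
Step 13: x=[4.3221] v=[-2.1170]
Step 14: x=[4.2100] v=[-2.2414]
Step 15: x=[4.0921] v=[-2.3577]
Step 16: x=[3.9688] v=[-2.4655]
Step 17: x=[3.8406] v=[-2.5644]
Step 18: x=[3.7079] v=[-2.6540]
Step 19: x=[3.5712] v=[-2.7340]
Step 20: x=[3.4310] v=[-2.8041]
Step 21: x=[3.2878] v=[-2.8641]
Step 22: x=[3.1421] v=[-2.9138]
Step 23: x=[2.9945] v=[-2.9530]
Step 24: x=[2.8454] v=[-2.9815]
Step 25: x=[2.6954] v=[-2.9992]
Step 26: x=[2.5451] v=[-3.0061]
Step 27: x=[2.3950] v=[-3.0021]
Step 28: x=[2.2456] v=[-2.9873]
Step 29: x=[2.0975] v=[-2.9617]
Step 30: x=[1.9512] v=[-2.9254]
Step 31: x=[1.8073] v=[-2.8785]
Step 32: x=[1.6662] v=[-2.8213]
Step 33: x=[1.5285] v=[-2.7539]
Step 34: x=[1.3947] v=[-2.6765]
Step 35: x=[1.2652] v=[-2.5895]
Step 36: x=[1.1405] v=[-2.4931]
Step 37: x=[1.0211] v=[-2.3877]
Step 38: x=[0.9074] v=[-2.2737]
Step 39: x=[0.7998] v=[-2.1515]
Step 40: x=[0.6987] v=[-2.0215]
Step 41: x=[0.6045] v=[-1.8842]
Step 42: x=[0.5175] v=[-1.7401]
Step 43: x=[0.4380] v=[-1.5897]
Step 44: x=[0.3663] v=[-1.4336]
v[0] did not become non-negative within 44 steps; using fallback time=2.2000

Answer: 2.2000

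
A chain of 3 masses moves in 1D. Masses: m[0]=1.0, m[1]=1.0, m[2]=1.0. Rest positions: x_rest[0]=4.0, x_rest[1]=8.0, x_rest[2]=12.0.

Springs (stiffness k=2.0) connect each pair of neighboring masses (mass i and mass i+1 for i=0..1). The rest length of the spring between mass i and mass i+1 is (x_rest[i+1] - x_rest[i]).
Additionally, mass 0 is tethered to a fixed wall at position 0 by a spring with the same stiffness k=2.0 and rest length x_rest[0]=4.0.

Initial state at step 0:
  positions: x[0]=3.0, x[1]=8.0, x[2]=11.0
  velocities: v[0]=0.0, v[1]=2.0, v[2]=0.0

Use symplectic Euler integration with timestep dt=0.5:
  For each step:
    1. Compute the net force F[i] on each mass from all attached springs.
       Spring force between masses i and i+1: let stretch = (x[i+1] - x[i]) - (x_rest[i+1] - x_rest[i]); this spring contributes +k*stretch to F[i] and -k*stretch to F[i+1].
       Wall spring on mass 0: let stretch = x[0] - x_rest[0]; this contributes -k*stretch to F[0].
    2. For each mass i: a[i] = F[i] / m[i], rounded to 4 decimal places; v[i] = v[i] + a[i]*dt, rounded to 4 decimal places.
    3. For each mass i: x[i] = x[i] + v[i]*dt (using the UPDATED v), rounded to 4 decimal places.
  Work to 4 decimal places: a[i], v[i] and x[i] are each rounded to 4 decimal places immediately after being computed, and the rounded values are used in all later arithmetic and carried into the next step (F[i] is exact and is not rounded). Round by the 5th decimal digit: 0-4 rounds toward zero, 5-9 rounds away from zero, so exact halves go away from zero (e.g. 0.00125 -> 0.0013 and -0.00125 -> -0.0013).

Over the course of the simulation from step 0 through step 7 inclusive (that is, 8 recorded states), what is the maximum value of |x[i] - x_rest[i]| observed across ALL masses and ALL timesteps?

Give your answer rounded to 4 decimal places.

Answer: 2.0938

Derivation:
Step 0: x=[3.0000 8.0000 11.0000] v=[0.0000 2.0000 0.0000]
Step 1: x=[4.0000 8.0000 11.5000] v=[2.0000 0.0000 1.0000]
Step 2: x=[5.0000 7.7500 12.2500] v=[2.0000 -0.5000 1.5000]
Step 3: x=[4.8750 8.3750 12.7500] v=[-0.2500 1.2500 1.0000]
Step 4: x=[4.0625 9.4375 13.0625] v=[-1.6250 2.1250 0.6250]
Step 5: x=[3.9063 9.6250 13.5625] v=[-0.3125 0.3750 1.0000]
Step 6: x=[4.6563 8.9219 14.0938] v=[1.4999 -1.4062 1.0625]
Step 7: x=[5.2109 8.6720 14.0391] v=[1.1092 -0.4999 -0.1094]
Max displacement = 2.0938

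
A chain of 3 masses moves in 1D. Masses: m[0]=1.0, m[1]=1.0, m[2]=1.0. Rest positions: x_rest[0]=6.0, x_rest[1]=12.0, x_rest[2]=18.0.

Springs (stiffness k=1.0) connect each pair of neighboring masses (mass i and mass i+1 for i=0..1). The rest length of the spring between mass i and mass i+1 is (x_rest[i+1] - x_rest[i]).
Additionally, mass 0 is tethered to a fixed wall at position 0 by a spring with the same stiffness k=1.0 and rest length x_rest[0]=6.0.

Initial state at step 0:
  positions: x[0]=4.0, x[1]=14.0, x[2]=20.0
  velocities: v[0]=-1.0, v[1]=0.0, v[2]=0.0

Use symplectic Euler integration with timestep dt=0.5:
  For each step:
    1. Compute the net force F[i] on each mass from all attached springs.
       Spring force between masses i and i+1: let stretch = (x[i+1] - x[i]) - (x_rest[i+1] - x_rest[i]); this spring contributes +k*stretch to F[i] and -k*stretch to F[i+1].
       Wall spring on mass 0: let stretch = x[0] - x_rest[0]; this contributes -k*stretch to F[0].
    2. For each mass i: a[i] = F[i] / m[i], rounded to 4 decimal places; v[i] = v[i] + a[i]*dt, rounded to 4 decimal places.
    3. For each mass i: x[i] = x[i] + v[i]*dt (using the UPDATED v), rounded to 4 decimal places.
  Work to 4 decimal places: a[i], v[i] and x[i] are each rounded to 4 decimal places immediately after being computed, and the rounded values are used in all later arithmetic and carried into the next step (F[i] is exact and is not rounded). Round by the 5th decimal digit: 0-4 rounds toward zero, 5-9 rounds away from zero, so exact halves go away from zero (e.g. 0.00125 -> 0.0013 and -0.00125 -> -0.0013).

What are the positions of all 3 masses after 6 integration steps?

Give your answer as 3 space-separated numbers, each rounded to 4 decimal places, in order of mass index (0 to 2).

Answer: 5.8301 13.6739 16.0851

Derivation:
Step 0: x=[4.0000 14.0000 20.0000] v=[-1.0000 0.0000 0.0000]
Step 1: x=[5.0000 13.0000 20.0000] v=[2.0000 -2.0000 0.0000]
Step 2: x=[6.7500 11.7500 19.7500] v=[3.5000 -2.5000 -0.5000]
Step 3: x=[8.0625 11.2500 19.0000] v=[2.6250 -1.0000 -1.5000]
Step 4: x=[8.1563 11.8907 17.8125] v=[0.1875 1.2813 -2.3750]
Step 5: x=[7.1446 13.0782 16.6446] v=[-2.0235 2.3750 -2.3359]
Step 6: x=[5.8301 13.6739 16.0851] v=[-2.6290 1.1914 -1.1191]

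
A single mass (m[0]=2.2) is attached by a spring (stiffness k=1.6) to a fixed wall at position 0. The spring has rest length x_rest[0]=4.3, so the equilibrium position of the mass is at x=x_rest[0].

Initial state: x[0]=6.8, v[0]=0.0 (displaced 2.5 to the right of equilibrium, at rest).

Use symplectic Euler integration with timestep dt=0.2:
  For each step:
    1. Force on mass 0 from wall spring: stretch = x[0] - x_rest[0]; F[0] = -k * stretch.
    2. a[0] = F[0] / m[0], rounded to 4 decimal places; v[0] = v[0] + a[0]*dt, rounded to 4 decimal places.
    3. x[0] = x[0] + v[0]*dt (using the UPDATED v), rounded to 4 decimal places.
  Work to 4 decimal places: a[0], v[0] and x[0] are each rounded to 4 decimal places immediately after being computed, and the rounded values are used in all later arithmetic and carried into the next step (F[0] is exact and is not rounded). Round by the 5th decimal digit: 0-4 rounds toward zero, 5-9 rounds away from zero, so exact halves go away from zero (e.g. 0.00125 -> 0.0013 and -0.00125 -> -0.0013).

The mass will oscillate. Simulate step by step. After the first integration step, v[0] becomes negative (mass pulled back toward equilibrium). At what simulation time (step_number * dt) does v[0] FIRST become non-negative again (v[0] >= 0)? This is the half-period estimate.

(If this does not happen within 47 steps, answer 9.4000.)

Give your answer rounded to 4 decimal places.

Answer: 3.8000

Derivation:
Step 0: x=[6.8000] v=[0.0000]
Step 1: x=[6.7273] v=[-0.3636]
Step 2: x=[6.5840] v=[-0.7167]
Step 3: x=[6.3742] v=[-1.0489]
Step 4: x=[6.1041] v=[-1.3506]
Step 5: x=[5.7815] v=[-1.6130]
Step 6: x=[5.4158] v=[-1.8285]
Step 7: x=[5.0176] v=[-1.9908]
Step 8: x=[4.5986] v=[-2.0952]
Step 9: x=[4.1709] v=[-2.1386]
Step 10: x=[3.7469] v=[-2.1198]
Step 11: x=[3.3390] v=[-2.0393]
Step 12: x=[2.9591] v=[-1.8995]
Step 13: x=[2.6182] v=[-1.7045]
Step 14: x=[2.3262] v=[-1.4599]
Step 15: x=[2.0916] v=[-1.1728]
Step 16: x=[1.9213] v=[-0.8516]
Step 17: x=[1.8202] v=[-0.5056]
Step 18: x=[1.7912] v=[-0.1449]
Step 19: x=[1.8352] v=[0.2200]
First v>=0 after going negative at step 19, time=3.8000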